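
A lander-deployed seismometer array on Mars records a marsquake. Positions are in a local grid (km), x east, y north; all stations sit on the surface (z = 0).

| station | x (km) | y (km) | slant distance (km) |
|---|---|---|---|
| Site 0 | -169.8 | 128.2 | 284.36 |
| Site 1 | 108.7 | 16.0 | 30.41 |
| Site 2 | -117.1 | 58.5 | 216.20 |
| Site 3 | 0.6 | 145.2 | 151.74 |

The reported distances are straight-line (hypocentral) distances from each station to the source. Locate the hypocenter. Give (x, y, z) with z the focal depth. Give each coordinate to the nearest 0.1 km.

Each station gives a sphere (x−x_i)² + (y−y_i)² + z² = d_i² (stations at z=0).
Subtracting the Site 0 sphere from Site 1 and Site 2: z² cancels, leaving linear equations in x and y:
557.0 x − 224.4 y = 46740.25
105.4 x − 139.4 y = 5985.55
Solving: x ≈ 95.796, y ≈ 29.493 km (keep extra digits for the depth step; rounded: 95.8, 29.5).
Then from the Site 0 sphere: z² = 284.36² − (x + 169.8)² − (y − 128.2)² with x = 95.796, y = 29.493, so z ≈ 24.006 ≈ 24.0 km.

(95.8, 29.5, 24.0)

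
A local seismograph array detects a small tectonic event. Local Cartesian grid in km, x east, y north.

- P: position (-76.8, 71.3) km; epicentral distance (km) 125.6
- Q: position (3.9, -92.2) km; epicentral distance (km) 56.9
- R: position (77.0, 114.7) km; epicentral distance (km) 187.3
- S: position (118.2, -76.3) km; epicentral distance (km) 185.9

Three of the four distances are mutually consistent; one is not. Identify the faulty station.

Solve using three stations at a time. Using P, Q, R (subtract circle equations pairwise → linear system) gives (x, y) ≈ (-24.3, -42.8).
Distances from that point to each station vs reported:
  P: calculated 125.6 vs reported 125.6 → residual 0.0 km
  Q: calculated 56.9 vs reported 56.9 → residual 0.0 km
  R: calculated 187.3 vs reported 187.3 → residual 0.0 km
  S: calculated 146.4 vs reported 185.9 → residual 39.5 km
P, Q, R are mutually consistent (residuals ≈ 0); S is off by 39.5 km.

S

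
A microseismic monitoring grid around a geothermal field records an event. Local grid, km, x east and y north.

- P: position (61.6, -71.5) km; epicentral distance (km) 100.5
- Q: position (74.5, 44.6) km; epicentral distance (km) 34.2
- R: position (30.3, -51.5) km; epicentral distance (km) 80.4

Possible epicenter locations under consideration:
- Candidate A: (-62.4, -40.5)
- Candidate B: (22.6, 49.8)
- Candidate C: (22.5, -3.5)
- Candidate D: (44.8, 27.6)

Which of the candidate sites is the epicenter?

Candidate D

For each candidate, compare |candidate − station| to the reported distance:
Candidate A: residuals P 27.3, Q 127.0, R 13.0 → max 127.0 km
Candidate B: residuals P 26.9, Q 18.0, R 21.2 → max 26.9 km
Candidate C: residuals P 22.1, Q 36.6, R 31.8 → max 36.6 km
Candidate D: residuals P 0.0, Q 0.0, R 0.0 → max 0.0 km
Only Candidate D has all residuals ≈ 0.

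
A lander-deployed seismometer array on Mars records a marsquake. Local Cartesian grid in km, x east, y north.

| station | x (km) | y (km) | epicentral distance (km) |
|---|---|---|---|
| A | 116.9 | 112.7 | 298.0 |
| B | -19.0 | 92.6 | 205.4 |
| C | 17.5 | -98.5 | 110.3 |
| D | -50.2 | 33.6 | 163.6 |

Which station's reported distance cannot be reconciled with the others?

D

Solve using three stations at a time. Using A, B, C (subtract circle equations pairwise → linear system) gives (x, y) ≈ (-92.7, -99.1).
Distances from that point to each station vs reported:
  A: calculated 298.0 vs reported 298.0 → residual 0.0 km
  B: calculated 205.4 vs reported 205.4 → residual 0.0 km
  C: calculated 110.2 vs reported 110.3 → residual 0.1 km
  D: calculated 139.3 vs reported 163.6 → residual 24.3 km
A, B, C are mutually consistent (residuals ≈ 0); D is off by 24.3 km.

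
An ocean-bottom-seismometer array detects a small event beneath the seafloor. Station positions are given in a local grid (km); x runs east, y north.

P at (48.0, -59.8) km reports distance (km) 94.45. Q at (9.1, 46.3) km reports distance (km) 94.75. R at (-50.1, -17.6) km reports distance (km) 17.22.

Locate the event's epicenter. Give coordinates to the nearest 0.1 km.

Circle about each station: (x − 48.0)² + (y + 59.8)² = 94.45²; (x − 9.1)² + (y − 46.3)² = 94.75²; (x + 50.1)² + (y + 17.6)² = 17.22².
Subtracting pairs of circle equations eliminates x²+y² and gives linear equations (the radical axes):
-77.8 x + 212.2 y = -3710.30
-196.2 x + 84.4 y = 5564.00
Solving the 2×2 system: x ≈ -42.6, y ≈ -33.1 km.
Check against P (with the unrounded x, y): √((x − 48.0)²+(y + 59.8)²) = 94.45 ≈ 94.45 km. ✓

x ≈ -42.6 km, y ≈ -33.1 km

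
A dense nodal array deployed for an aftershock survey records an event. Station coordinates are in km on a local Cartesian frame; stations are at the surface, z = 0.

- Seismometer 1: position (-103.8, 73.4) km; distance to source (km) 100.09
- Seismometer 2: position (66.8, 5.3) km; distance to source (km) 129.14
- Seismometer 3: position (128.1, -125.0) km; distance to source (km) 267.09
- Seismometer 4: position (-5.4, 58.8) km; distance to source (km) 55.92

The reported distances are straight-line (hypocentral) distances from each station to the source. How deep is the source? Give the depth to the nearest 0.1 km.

depth ≈ 39.7 km

Each station gives a sphere (x−x_i)² + (y−y_i)² + z² = d_i² (stations at z=0).
Subtracting the Seismometer 1 sphere from Seismometer 2 and Seismometer 3: z² cancels, leaving linear equations in x and y:
341.2 x − 136.2 y = -18330.80
463.8 x − 396.8 y = -45446.45
Solving: x ≈ -15.008, y ≈ 96.990 km (keep extra digits for the depth step; rounded: -15.0, 97.0).
Then from the Seismometer 1 sphere: z² = 100.09² − (x + 103.8)² − (y − 73.4)² with x = -15.008, y = 96.990, so z ≈ 39.718 ≈ 39.7 km.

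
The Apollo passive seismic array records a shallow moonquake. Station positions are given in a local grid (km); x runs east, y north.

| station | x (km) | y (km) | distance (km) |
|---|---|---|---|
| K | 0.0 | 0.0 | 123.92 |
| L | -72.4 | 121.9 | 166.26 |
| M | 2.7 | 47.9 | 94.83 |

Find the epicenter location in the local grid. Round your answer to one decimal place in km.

89.8 km east, 85.4 km north

Circle about each station: x² + y² = 123.92²; (x + 72.4)² + (y − 121.9)² = 166.26²; (x − 2.7)² + (y − 47.9)² = 94.83².
Subtracting the K equation from the L and M equations removes the quadratic terms:
-144.8 x + 243.8 y = 7815.15
5.4 x + 95.8 y = 8665.14
Solving the 2×2 system: x ≈ 89.8, y ≈ 85.4 km.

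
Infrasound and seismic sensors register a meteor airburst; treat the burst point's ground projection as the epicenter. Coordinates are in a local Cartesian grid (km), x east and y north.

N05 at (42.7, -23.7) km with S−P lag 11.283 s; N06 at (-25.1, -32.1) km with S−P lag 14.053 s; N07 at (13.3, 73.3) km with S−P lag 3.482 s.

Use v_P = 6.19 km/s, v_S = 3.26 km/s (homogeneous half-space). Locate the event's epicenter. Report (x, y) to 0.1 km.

(23.5, 51.6)

Distance from S−P lag: d = Δt · v_P v_S / (v_P − v_S) = Δt · (6.19·3.26)/(6.19−3.26) ≈ 6.8872·Δt.
So d_N05 = 77.71, d_N06 = 96.79, d_N07 = 23.98 km.
Circle about each station: (x − 42.7)² + (y + 23.7)² = 77.71²; (x + 25.1)² + (y + 32.1)² = 96.79²; (x − 13.3)² + (y − 73.3)² = 23.98².
Subtracting the N05 equation from the N06 and N07 equations removes the quadratic terms:
-135.6 x − 16.8 y = -4054.02
-58.8 x + 194.0 y = 8628.60
Solving the 2×2 system: x ≈ 23.5, y ≈ 51.6 km.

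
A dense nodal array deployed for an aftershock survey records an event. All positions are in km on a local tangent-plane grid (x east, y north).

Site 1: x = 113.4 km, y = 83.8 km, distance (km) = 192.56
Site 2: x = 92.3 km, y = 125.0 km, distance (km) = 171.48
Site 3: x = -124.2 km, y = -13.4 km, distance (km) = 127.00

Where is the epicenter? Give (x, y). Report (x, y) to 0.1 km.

-78.0 km east, 104.9 km north

Circle about each station: (x − 113.4)² + (y − 83.8)² = 192.56²; (x − 92.3)² + (y − 125.0)² = 171.48²; (x + 124.2)² + (y + 13.4)² = 127.00².
Subtracting pairs of circle equations eliminates x²+y² and gives linear equations (the radical axes):
-42.2 x + 82.4 y = 11936.25
-475.2 x − 194.4 y = 16673.55
Solving the 2×2 system: x ≈ -78.0, y ≈ 104.9 km.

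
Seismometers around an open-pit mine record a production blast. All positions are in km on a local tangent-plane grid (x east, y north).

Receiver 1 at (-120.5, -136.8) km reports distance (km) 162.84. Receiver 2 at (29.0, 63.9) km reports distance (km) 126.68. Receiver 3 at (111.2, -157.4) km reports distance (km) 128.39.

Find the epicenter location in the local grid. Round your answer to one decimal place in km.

Circle about each station: (x + 120.5)² + (y + 136.8)² = 162.84²; (x − 29.0)² + (y − 63.9)² = 126.68²; (x − 111.2)² + (y + 157.4)² = 128.39².
Subtracting the Receiver 1 equation from the Receiver 2 and Receiver 3 equations removes the quadratic terms:
299.0 x + 401.4 y = -17841.24
463.4 x − 41.2 y = 13938.58
Solving the 2×2 system: x ≈ 24.5, y ≈ -62.7 km.
Check against Receiver 1 (with the unrounded x, y): √((x + 120.5)²+(y + 136.8)²) = 162.84 ≈ 162.84 km. ✓

24.5 km east, -62.7 km north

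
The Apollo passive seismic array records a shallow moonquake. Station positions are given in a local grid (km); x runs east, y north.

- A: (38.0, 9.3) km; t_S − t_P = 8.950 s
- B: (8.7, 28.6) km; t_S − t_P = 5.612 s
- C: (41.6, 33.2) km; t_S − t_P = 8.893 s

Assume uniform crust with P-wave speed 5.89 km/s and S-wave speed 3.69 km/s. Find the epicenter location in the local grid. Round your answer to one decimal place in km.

(-46.2, 36.3)

Distance from S−P lag: d = Δt · v_P v_S / (v_P − v_S) = Δt · (5.89·3.69)/(5.89−3.69) ≈ 9.8791·Δt.
So d_A = 88.42, d_B = 55.44, d_C = 87.86 km.
Circle about each station: (x − 38.0)² + (y − 9.3)² = 88.42²; (x − 8.7)² + (y − 28.6)² = 55.44²; (x − 41.6)² + (y − 33.2)² = 87.86².
Subtracting the A equation from the B and C equations removes the quadratic terms:
-58.6 x + 38.6 y = 4107.66
7.2 x + 47.8 y = 1401.03
Solving the 2×2 system: x ≈ -46.2, y ≈ 36.3 km.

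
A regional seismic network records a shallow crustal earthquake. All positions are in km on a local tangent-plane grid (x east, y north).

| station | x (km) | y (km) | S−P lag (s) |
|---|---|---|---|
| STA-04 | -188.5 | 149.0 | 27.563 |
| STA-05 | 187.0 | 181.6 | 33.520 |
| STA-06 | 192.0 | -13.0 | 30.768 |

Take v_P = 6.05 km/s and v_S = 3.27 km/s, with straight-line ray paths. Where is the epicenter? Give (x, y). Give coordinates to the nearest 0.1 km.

Distance from S−P lag: d = Δt · v_P v_S / (v_P − v_S) = Δt · (6.05·3.27)/(6.05−3.27) ≈ 7.1164·Δt.
So d_STA-04 = 196.15, d_STA-05 = 238.54, d_STA-06 = 218.96 km.
Circle about each station: (x + 188.5)² + (y − 149.0)² = 196.15²; (x − 187.0)² + (y − 181.6)² = 238.54²; (x − 192.0)² + (y + 13.0)² = 218.96².
Subtracting pairs of circle equations eliminates x²+y² and gives linear equations (the radical axes):
751.0 x + 65.2 y = -8212.20
761.0 x − 324.0 y = -30168.91
Solving the 2×2 system: x ≈ -15.8, y ≈ 56.0 km.

(-15.8, 56.0)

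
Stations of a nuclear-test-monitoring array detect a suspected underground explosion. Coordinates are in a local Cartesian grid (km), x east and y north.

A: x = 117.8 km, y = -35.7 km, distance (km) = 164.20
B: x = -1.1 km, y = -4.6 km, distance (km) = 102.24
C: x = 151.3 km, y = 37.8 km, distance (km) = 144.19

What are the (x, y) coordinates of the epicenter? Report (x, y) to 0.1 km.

Circle about each station: (x − 117.8)² + (y + 35.7)² = 164.20²; (x + 1.1)² + (y + 4.6)² = 102.24²; (x − 151.3)² + (y − 37.8)² = 144.19².
Subtracting the A equation from the B and C equations removes the quadratic terms:
-237.8 x + 62.2 y = 1379.66
67.0 x + 147.0 y = 15340.08
Solving the 2×2 system: x ≈ 19.2, y ≈ 95.6 km.

19.2 km east, 95.6 km north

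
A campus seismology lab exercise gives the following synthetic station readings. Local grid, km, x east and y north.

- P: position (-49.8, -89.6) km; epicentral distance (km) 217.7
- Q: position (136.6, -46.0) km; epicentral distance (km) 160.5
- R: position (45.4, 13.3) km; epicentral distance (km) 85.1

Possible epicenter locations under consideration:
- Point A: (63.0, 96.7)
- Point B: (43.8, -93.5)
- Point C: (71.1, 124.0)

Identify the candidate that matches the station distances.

For each candidate, compare |candidate − station| to the reported distance:
Point A: residuals P 0.1, Q 0.1, R 0.1 → max 0.1 km
Point B: residuals P 124.0, Q 56.2, R 21.7 → max 124.0 km
Point C: residuals P 27.7, Q 21.7, R 28.5 → max 28.5 km
Only Point A has all residuals ≈ 0.

Point A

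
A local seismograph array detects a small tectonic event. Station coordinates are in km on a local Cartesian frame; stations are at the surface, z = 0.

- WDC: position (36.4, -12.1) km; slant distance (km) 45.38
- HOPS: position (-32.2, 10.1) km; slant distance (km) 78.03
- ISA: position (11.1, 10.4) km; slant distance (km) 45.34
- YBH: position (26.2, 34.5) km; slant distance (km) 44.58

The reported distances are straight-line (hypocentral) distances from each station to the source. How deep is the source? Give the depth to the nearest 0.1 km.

37.8 km

Each station gives a sphere (x−x_i)² + (y−y_i)² + z² = d_i² (stations at z=0).
Subtracting the WDC sphere from HOPS and ISA: z² cancels, leaving linear equations in x and y:
-137.2 x + 44.4 y = -4361.86
-50.6 x + 45.0 y = -1236.37
Solving: x ≈ 36.001, y ≈ 13.006 km (keep extra digits for the depth step; rounded: 36.0, 13.0).
Then from the WDC sphere: z² = 45.38² − (x − 36.4)² − (y + 12.1)² with x = 36.001, y = 13.006, so z ≈ 37.800 ≈ 37.8 km.
Check against YBH (with the unrounded solution): distance 44.57 ≈ 44.58 km. ✓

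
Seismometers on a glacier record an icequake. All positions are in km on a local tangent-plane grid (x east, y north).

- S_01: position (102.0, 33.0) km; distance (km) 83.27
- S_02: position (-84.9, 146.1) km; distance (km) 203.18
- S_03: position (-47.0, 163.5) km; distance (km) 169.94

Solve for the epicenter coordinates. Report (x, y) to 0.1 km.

(115.9, 115.1)

Circle about each station: (x − 102.0)² + (y − 33.0)² = 83.27²; (x + 84.9)² + (y − 146.1)² = 203.18²; (x + 47.0)² + (y − 163.5)² = 169.94².
Subtracting pairs of circle equations eliminates x²+y² and gives linear equations (the radical axes):
-373.8 x + 226.2 y = -17288.00
-298.0 x + 261.0 y = -4497.46
Solving the 2×2 system: x ≈ 115.9, y ≈ 115.1 km.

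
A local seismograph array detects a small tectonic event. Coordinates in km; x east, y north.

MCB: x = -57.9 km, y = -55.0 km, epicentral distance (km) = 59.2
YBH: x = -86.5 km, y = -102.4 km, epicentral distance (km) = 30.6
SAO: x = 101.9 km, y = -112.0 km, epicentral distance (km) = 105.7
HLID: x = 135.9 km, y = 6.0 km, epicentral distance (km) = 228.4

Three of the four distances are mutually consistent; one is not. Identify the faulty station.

SAO

Solve using three stations at a time. Using MCB, YBH, HLID (subtract circle equations pairwise → linear system) gives (x, y) ≈ (-58.3, -114.2).
Distances from that point to each station vs reported:
  MCB: calculated 59.2 vs reported 59.2 → residual 0.0 km
  YBH: calculated 30.5 vs reported 30.6 → residual 0.1 km
  SAO: calculated 160.2 vs reported 105.7 → residual 54.5 km
  HLID: calculated 228.4 vs reported 228.4 → residual 0.0 km
MCB, YBH, HLID are mutually consistent (residuals ≈ 0); SAO is off by 54.5 km.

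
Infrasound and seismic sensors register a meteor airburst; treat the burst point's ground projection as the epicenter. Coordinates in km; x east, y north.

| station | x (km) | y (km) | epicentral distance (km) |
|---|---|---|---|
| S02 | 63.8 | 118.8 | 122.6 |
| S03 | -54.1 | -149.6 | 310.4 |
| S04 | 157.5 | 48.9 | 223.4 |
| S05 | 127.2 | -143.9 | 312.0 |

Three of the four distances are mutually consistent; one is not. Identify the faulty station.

Solve using three stations at a time. Using S02, S04, S05 (subtract circle equations pairwise → linear system) gives (x, y) ≈ (-58.2, 107.0).
Distances from that point to each station vs reported:
  S02: calculated 122.5 vs reported 122.6 → residual 0.1 km
  S03: calculated 256.7 vs reported 310.4 → residual 53.7 km
  S04: calculated 223.4 vs reported 223.4 → residual 0.0 km
  S05: calculated 312.0 vs reported 312.0 → residual 0.0 km
S02, S04, S05 are mutually consistent (residuals ≈ 0); S03 is off by 53.7 km.

S03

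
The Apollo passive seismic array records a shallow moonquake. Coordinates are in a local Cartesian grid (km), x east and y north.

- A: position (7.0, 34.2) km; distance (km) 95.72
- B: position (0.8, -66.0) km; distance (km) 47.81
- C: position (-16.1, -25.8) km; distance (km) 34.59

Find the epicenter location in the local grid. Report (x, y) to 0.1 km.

Circle about each station: (x − 7.0)² + (y − 34.2)² = 95.72²; (x − 0.8)² + (y + 66.0)² = 47.81²; (x + 16.1)² + (y + 25.8)² = 34.59².
Subtracting pairs of circle equations eliminates x²+y² and gives linear equations (the radical axes):
-12.4 x − 200.4 y = 10014.52
-46.2 x − 120.0 y = 7672.06
Solving the 2×2 system: x ≈ -43.2, y ≈ -47.3 km.
Check against A (with the unrounded x, y): √((x − 7.0)²+(y − 34.2)²) = 95.72 ≈ 95.72 km. ✓

(-43.2, -47.3)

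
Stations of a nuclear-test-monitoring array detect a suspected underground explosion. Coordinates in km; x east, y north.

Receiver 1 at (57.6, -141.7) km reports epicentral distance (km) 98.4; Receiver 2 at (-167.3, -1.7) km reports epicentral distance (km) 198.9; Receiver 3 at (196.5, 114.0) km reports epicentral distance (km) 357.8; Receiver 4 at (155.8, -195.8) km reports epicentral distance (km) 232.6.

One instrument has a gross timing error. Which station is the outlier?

Receiver 4

Solve using three stations at a time. Using Receiver 1, Receiver 2, Receiver 3 (subtract circle equations pairwise → linear system) gives (x, y) ≈ (-40.0, -154.5).
Distances from that point to each station vs reported:
  Receiver 1: calculated 98.4 vs reported 98.4 → residual 0.0 km
  Receiver 2: calculated 198.9 vs reported 198.9 → residual 0.0 km
  Receiver 3: calculated 357.8 vs reported 357.8 → residual 0.0 km
  Receiver 4: calculated 200.1 vs reported 232.6 → residual 32.5 km
Receiver 1, Receiver 2, Receiver 3 are mutually consistent (residuals ≈ 0); Receiver 4 is off by 32.5 km.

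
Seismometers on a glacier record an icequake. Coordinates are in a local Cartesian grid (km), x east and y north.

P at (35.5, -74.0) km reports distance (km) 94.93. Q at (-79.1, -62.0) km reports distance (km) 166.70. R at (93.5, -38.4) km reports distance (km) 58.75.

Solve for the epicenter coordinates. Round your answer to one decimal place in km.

Circle about each station: (x − 35.5)² + (y + 74.0)² = 94.93²; (x + 79.1)² + (y + 62.0)² = 166.70²; (x − 93.5)² + (y + 38.4)² = 58.75².
Subtracting the P equation from the Q and R equations removes the quadratic terms:
-229.2 x + 24.0 y = -15412.63
116.0 x + 71.2 y = 9040.70
Solving the 2×2 system: x ≈ 68.8, y ≈ 14.9 km.

68.8 km east, 14.9 km north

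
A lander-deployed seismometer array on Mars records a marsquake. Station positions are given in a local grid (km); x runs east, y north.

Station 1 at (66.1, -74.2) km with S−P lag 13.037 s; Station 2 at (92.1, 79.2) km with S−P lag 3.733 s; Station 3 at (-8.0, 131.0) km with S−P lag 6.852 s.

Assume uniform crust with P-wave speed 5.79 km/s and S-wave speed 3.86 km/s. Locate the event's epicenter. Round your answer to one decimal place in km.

Distance from S−P lag: d = Δt · v_P v_S / (v_P − v_S) = Δt · (5.79·3.86)/(5.79−3.86) ≈ 11.5800·Δt.
So d_Station 1 = 150.97, d_Station 2 = 43.23, d_Station 3 = 79.35 km.
Circle about each station: (x − 66.1)² + (y + 74.2)² = 150.97²; (x − 92.1)² + (y − 79.2)² = 43.23²; (x + 8.0)² + (y − 131.0)² = 79.35².
Subtracting the Station 1 equation from the Station 2 and Station 3 equations removes the quadratic terms:
52.0 x + 306.8 y = 25803.31
-148.2 x + 410.4 y = 23845.67
Solving the 2×2 system: x ≈ 49.0, y ≈ 75.8 km.

49.0 km east, 75.8 km north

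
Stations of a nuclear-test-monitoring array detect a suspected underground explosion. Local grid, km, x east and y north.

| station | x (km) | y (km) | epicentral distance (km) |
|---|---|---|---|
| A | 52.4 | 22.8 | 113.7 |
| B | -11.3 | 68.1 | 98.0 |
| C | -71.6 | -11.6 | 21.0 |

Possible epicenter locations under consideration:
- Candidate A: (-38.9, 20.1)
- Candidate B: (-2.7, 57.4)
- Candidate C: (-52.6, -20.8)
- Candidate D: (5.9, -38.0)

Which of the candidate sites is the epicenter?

For each candidate, compare |candidate − station| to the reported distance:
Candidate A: residuals A 22.4, B 42.6, C 24.5 → max 42.6 km
Candidate B: residuals A 48.6, B 84.3, C 76.5 → max 84.3 km
Candidate C: residuals A 0.0, B 0.0, C 0.1 → max 0.1 km
Candidate D: residuals A 37.2, B 9.5, C 60.9 → max 60.9 km
Only Candidate C has all residuals ≈ 0.

Candidate C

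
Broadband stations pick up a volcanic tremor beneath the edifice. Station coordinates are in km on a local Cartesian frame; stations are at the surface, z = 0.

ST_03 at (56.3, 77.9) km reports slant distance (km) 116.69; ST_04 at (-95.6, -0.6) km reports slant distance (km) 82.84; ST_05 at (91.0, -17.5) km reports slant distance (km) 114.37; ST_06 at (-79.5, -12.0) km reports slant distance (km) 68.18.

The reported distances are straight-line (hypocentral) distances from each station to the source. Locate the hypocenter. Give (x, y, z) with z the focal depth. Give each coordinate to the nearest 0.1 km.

x ≈ -18.7 km, y ≈ -6.2 km, depth ≈ 30.3 km

Each station gives a sphere (x−x_i)² + (y−y_i)² + z² = d_i² (stations at z=0).
Subtracting the ST_03 sphere from ST_04 and ST_05: z² cancels, leaving linear equations in x and y:
-303.8 x − 157.0 y = 6655.71
69.4 x − 190.8 y = -114.79
Solving: x ≈ -18.703, y ≈ -6.201 km (keep extra digits for the depth step; rounded: -18.7, -6.2).
Then from the ST_03 sphere: z² = 116.69² − (x − 56.3)² − (y − 77.9)² with x = -18.703, y = -6.201, so z ≈ 30.301 ≈ 30.3 km.
Check against ST_06 (with the unrounded solution): distance 68.18 ≈ 68.18 km. ✓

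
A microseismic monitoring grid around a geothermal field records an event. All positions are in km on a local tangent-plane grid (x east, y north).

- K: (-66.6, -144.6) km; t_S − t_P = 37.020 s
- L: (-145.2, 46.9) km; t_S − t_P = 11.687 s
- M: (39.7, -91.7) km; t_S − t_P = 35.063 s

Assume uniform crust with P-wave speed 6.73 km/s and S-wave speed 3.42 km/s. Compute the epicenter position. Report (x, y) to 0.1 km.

Distance from S−P lag: d = Δt · v_P v_S / (v_P − v_S) = Δt · (6.73·3.42)/(6.73−3.42) ≈ 6.9537·Δt.
So d_K = 257.42, d_L = 81.27, d_M = 243.82 km.
Circle about each station: (x + 66.6)² + (y + 144.6)² = 257.42²; (x + 145.2)² + (y − 46.9)² = 81.27²; (x − 39.7)² + (y + 91.7)² = 243.82².
Subtracting the K equation from the L and M equations removes the quadratic terms:
-157.2 x + 383.0 y = 57598.17
212.6 x + 105.8 y = -8542.88
Solving the 2×2 system: x ≈ -95.5, y ≈ 111.2 km.
Check against K (with the unrounded x, y): √((x + 66.6)²+(y + 144.6)²) = 257.41 ≈ 257.42 km. ✓

x ≈ -95.5 km, y ≈ 111.2 km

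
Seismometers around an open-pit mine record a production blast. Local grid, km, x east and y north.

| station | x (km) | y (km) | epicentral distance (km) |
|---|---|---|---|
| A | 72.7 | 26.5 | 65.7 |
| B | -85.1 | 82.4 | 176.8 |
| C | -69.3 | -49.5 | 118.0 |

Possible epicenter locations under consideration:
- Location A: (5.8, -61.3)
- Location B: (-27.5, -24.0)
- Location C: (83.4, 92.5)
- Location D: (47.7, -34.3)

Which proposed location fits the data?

For each candidate, compare |candidate − station| to the reported distance:
Location A: residuals A 44.7, B 6.8, C 42.0 → max 44.7 km
Location B: residuals A 46.5, B 55.8, C 69.0 → max 69.0 km
Location C: residuals A 1.2, B 8.0, C 90.5 → max 90.5 km
Location D: residuals A 0.0, B 0.0, C 0.0 → max 0.0 km
Only Location D has all residuals ≈ 0.

Location D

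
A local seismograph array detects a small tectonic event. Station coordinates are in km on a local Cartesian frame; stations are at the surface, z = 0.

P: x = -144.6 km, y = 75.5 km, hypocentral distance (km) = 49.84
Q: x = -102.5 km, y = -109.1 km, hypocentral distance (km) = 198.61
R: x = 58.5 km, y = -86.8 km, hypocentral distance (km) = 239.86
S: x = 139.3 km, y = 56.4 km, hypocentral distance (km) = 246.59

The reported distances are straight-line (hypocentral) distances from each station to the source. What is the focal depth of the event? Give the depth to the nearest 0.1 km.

26.0 km

Each station gives a sphere (x−x_i)² + (y−y_i)² + z² = d_i² (stations at z=0).
Subtracting the P sphere from Q and R: z² cancels, leaving linear equations in x and y:
84.2 x − 369.2 y = -41162.26
406.2 x − 324.6 y = -70701.71
Solving: x ≈ -103.898, y ≈ 87.795 km (keep extra digits for the depth step; rounded: -103.9, 87.8).
Then from the P sphere: z² = 49.84² − (x + 144.6)² − (y − 75.5)² with x = -103.898, y = 87.795, so z ≈ 26.004 ≈ 26.0 km.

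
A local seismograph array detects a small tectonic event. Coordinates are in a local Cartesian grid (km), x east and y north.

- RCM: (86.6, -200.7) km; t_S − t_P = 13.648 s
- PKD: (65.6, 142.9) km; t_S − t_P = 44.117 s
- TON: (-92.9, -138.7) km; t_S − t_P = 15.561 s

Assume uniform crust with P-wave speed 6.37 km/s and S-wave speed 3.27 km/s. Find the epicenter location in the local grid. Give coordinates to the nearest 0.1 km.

11.2 km east, -148.5 km north

Distance from S−P lag: d = Δt · v_P v_S / (v_P − v_S) = Δt · (6.37·3.27)/(6.37−3.27) ≈ 6.7193·Δt.
So d_RCM = 91.71, d_PKD = 296.44, d_TON = 104.56 km.
Circle about each station: (x − 86.6)² + (y + 200.7)² = 91.71²; (x − 65.6)² + (y − 142.9)² = 296.44²; (x + 92.9)² + (y + 138.7)² = 104.56².
Subtracting the RCM equation from the PKD and TON equations removes the quadratic terms:
-42.0 x + 687.2 y = -102522.23
-359.0 x + 124.0 y = -22434.02
Solving the 2×2 system: x ≈ 11.2, y ≈ -148.5 km.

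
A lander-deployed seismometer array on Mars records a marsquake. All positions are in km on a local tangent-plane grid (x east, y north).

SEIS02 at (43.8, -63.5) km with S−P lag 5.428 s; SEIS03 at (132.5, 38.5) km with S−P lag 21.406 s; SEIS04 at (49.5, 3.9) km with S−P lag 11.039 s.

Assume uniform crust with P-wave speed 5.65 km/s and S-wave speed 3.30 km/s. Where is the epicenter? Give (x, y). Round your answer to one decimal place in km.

1.1 km east, -69.1 km north

Distance from S−P lag: d = Δt · v_P v_S / (v_P − v_S) = Δt · (5.65·3.30)/(5.65−3.30) ≈ 7.9340·Δt.
So d_SEIS02 = 43.07, d_SEIS03 = 169.84, d_SEIS04 = 87.58 km.
Circle about each station: (x − 43.8)² + (y + 63.5)² = 43.07²; (x − 132.5)² + (y − 38.5)² = 169.84²; (x − 49.5)² + (y − 3.9)² = 87.58².
Subtracting the SEIS02 equation from the SEIS03 and SEIS04 equations removes the quadratic terms:
177.4 x + 204.0 y = -13902.79
11.4 x + 134.8 y = -9300.46
Solving the 2×2 system: x ≈ 1.1, y ≈ -69.1 km.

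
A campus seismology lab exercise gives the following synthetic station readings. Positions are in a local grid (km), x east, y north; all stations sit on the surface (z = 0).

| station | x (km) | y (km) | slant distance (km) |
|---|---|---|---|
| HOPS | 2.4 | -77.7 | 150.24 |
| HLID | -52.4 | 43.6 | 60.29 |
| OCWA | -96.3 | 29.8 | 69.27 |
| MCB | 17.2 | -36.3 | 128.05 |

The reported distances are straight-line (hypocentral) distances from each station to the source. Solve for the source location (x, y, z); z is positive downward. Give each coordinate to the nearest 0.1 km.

(-63.3, 43.7, 59.3)

Each station gives a sphere (x−x_i)² + (y−y_i)² + z² = d_i² (stations at z=0).
Subtracting the HOPS sphere from HLID and OCWA: z² cancels, leaving linear equations in x and y:
-109.6 x + 242.6 y = 17540.84
-197.4 x + 215.0 y = 21892.40
Solving: x ≈ -63.301, y ≈ 43.706 km (keep extra digits for the depth step; rounded: -63.3, 43.7).
Then from the HOPS sphere: z² = 150.24² − (x − 2.4)² − (y + 77.7)² with x = -63.301, y = 43.706, so z ≈ 59.296 ≈ 59.3 km.
Check against MCB (with the unrounded solution): distance 128.05 ≈ 128.05 km. ✓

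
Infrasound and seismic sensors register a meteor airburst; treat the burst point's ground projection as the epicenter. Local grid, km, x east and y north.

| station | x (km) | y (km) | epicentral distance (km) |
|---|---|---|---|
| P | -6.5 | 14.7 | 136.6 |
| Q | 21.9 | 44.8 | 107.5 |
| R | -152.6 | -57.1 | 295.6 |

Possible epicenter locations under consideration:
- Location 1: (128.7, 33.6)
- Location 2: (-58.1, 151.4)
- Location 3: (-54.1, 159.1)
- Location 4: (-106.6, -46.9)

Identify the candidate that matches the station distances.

For each candidate, compare |candidate − station| to the reported distance:
Location 1: residuals P 0.1, Q 0.1, R 0.0 → max 0.1 km
Location 2: residuals P 9.5, Q 25.8, R 66.7 → max 66.7 km
Location 3: residuals P 15.4, Q 29.8, R 58.0 → max 58.0 km
Location 4: residuals P 19.1, Q 50.4, R 248.5 → max 248.5 km
Only Location 1 has all residuals ≈ 0.

Location 1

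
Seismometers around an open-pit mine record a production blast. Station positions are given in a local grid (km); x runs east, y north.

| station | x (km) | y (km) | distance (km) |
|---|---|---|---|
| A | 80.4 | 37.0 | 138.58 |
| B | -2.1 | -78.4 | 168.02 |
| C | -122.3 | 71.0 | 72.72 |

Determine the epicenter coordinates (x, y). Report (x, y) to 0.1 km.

Circle about each station: (x − 80.4)² + (y − 37.0)² = 138.58²; (x + 2.1)² + (y + 78.4)² = 168.02²; (x + 122.3)² + (y − 71.0)² = 72.72².
Subtracting pairs of circle equations eliminates x²+y² and gives linear equations (the radical axes):
-165.0 x − 230.8 y = -10708.49
-405.4 x + 68.0 y = 26081.35
Solving the 2×2 system: x ≈ -50.5, y ≈ 82.5 km.

(-50.5, 82.5)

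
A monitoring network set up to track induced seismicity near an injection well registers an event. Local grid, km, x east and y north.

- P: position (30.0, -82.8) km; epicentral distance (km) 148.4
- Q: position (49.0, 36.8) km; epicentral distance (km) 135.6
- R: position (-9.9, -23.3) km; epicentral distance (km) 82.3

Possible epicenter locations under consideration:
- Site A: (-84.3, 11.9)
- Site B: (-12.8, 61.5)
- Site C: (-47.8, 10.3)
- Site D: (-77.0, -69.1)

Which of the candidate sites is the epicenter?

Site A

For each candidate, compare |candidate − station| to the reported distance:
Site A: residuals P 0.0, Q 0.0, R 0.0 → max 0.0 km
Site B: residuals P 2.1, Q 69.0, R 2.5 → max 69.0 km
Site C: residuals P 27.1, Q 35.2, R 31.7 → max 35.2 km
Site D: residuals P 40.5, Q 29.0, R 1.1 → max 40.5 km
Only Site A has all residuals ≈ 0.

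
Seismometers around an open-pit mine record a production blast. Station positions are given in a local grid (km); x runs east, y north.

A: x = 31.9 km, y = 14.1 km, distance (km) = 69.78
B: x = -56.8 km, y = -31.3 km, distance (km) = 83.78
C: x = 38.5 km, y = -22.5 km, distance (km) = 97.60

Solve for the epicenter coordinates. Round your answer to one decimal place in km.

Circle about each station: (x − 31.9)² + (y − 14.1)² = 69.78²; (x + 56.8)² + (y + 31.3)² = 83.78²; (x − 38.5)² + (y + 22.5)² = 97.60².
Subtracting the A equation from the B and C equations removes the quadratic terms:
-177.4 x − 90.8 y = 839.67
13.2 x − 73.2 y = -3884.43
Solving the 2×2 system: x ≈ -29.2, y ≈ 47.8 km.

(-29.2, 47.8)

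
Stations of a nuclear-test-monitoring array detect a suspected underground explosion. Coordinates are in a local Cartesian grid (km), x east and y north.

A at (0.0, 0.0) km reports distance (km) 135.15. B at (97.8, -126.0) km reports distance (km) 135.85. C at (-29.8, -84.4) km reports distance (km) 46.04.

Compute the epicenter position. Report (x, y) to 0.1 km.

Circle about each station: x² + y² = 135.15²; (x − 97.8)² + (y + 126.0)² = 135.85²; (x + 29.8)² + (y + 84.4)² = 46.04².
Subtracting pairs of circle equations eliminates x²+y² and gives linear equations (the radical axes):
195.6 x − 252.0 y = 25251.14
-59.6 x − 168.8 y = 24157.24
Solving the 2×2 system: x ≈ -38.0, y ≈ -129.7 km.

-38.0 km east, -129.7 km north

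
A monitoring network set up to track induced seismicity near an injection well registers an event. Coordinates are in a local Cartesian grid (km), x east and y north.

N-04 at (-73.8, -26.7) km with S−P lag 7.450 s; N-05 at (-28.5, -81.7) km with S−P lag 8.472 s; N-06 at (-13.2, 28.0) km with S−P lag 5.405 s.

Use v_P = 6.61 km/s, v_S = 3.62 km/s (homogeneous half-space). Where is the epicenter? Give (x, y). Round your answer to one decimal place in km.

-15.3 km east, -15.2 km north

Distance from S−P lag: d = Δt · v_P v_S / (v_P − v_S) = Δt · (6.61·3.62)/(6.61−3.62) ≈ 8.0027·Δt.
So d_N-04 = 59.62, d_N-05 = 67.80, d_N-06 = 43.25 km.
Circle about each station: (x + 73.8)² + (y + 26.7)² = 59.62²; (x + 28.5)² + (y + 81.7)² = 67.80²; (x + 13.2)² + (y − 28.0)² = 43.25².
Subtracting pairs of circle equations eliminates x²+y² and gives linear equations (the radical axes):
90.6 x − 110.0 y = 285.51
121.2 x + 109.4 y = -3517.11
Solving the 2×2 system: x ≈ -15.3, y ≈ -15.2 km.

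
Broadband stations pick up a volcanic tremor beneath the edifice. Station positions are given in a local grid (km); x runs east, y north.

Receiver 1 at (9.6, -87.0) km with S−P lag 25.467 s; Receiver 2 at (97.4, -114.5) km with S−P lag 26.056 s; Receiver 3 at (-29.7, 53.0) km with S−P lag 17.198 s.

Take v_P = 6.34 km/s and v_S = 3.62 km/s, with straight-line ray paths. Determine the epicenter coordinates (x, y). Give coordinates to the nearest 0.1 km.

Distance from S−P lag: d = Δt · v_P v_S / (v_P − v_S) = Δt · (6.34·3.62)/(6.34−3.62) ≈ 8.4378·Δt.
So d_Receiver 1 = 214.89, d_Receiver 2 = 219.86, d_Receiver 3 = 145.11 km.
Circle about each station: (x − 9.6)² + (y + 87.0)² = 214.89²; (x − 97.4)² + (y + 114.5)² = 219.86²; (x + 29.7)² + (y − 53.0)² = 145.11².
Subtracting pairs of circle equations eliminates x²+y² and gives linear equations (the radical axes):
175.6 x − 55.0 y = 12775.14
-78.6 x + 280.0 y = 21150.73
Solving the 2×2 system: x ≈ 105.7, y ≈ 105.2 km.
Check against Receiver 1 (with the unrounded x, y): √((x − 9.6)²+(y + 87.0)²) = 214.90 ≈ 214.89 km. ✓

(105.7, 105.2)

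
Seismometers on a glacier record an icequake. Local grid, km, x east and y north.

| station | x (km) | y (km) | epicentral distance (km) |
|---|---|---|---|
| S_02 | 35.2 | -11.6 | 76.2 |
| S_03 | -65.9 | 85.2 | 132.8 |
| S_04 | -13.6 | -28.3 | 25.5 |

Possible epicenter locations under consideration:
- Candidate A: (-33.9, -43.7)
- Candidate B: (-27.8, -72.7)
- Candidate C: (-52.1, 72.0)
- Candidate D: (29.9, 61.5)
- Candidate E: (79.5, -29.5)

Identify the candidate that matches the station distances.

For each candidate, compare |candidate − station| to the reported distance:
Candidate A: residuals S_02 0.0, S_03 0.0, S_04 0.0 → max 0.0 km
Candidate B: residuals S_02 11.6, S_03 29.6, S_04 21.1 → max 29.6 km
Candidate C: residuals S_02 44.7, S_03 113.7, S_04 81.9 → max 113.7 km
Candidate D: residuals S_02 2.9, S_03 34.1, S_04 74.3 → max 74.3 km
Candidate E: residuals S_02 28.4, S_03 52.4, S_04 67.6 → max 67.6 km
Only Candidate A has all residuals ≈ 0.

Candidate A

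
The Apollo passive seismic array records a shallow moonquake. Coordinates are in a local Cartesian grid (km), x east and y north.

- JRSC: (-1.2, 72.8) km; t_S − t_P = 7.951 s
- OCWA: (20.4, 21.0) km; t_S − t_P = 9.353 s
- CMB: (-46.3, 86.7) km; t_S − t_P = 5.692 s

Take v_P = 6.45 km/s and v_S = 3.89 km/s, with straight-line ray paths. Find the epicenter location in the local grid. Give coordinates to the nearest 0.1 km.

(-70.0, 36.2)

Distance from S−P lag: d = Δt · v_P v_S / (v_P − v_S) = Δt · (6.45·3.89)/(6.45−3.89) ≈ 9.8010·Δt.
So d_JRSC = 77.93, d_OCWA = 91.67, d_CMB = 55.79 km.
Circle about each station: (x + 1.2)² + (y − 72.8)² = 77.93²; (x − 20.4)² + (y − 21.0)² = 91.67²; (x + 46.3)² + (y − 86.7)² = 55.79².
Subtracting pairs of circle equations eliminates x²+y² and gives linear equations (the radical axes):
43.2 x − 103.6 y = -6774.42
-90.2 x + 27.8 y = 7319.86
Solving the 2×2 system: x ≈ -70.0, y ≈ 36.2 km.
Check against JRSC (with the unrounded x, y): √((x + 1.2)²+(y − 72.8)²) = 77.92 ≈ 77.93 km. ✓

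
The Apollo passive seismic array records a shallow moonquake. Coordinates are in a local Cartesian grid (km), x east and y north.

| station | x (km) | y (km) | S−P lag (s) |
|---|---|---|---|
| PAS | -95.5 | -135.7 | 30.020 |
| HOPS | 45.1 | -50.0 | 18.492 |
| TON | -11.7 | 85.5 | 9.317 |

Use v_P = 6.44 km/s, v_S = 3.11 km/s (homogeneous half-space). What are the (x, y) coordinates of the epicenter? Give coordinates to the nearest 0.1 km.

Distance from S−P lag: d = Δt · v_P v_S / (v_P − v_S) = Δt · (6.44·3.11)/(6.44−3.11) ≈ 6.0145·Δt.
So d_PAS = 180.56, d_HOPS = 111.22, d_TON = 56.04 km.
Circle about each station: (x + 95.5)² + (y + 135.7)² = 180.56²; (x − 45.1)² + (y + 50.0)² = 111.22²; (x + 11.7)² + (y − 85.5)² = 56.04².
Subtracting the PAS equation from the HOPS and TON equations removes the quadratic terms:
281.2 x + 171.4 y = -2768.70
167.6 x + 442.4 y = 9373.83
Solving the 2×2 system: x ≈ -29.6, y ≈ 32.4 km.

-29.6 km east, 32.4 km north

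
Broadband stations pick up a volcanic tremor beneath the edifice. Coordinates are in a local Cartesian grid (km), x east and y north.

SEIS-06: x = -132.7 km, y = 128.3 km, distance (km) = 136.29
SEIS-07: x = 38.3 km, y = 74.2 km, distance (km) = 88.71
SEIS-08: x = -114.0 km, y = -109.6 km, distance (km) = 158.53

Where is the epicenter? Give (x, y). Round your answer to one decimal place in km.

-38.5 km east, 29.8 km north

Circle about each station: (x + 132.7)² + (y − 128.3)² = 136.29²; (x − 38.3)² + (y − 74.2)² = 88.71²; (x + 114.0)² + (y + 109.6)² = 158.53².
Subtracting the SEIS-06 equation from the SEIS-07 and SEIS-08 equations removes the quadratic terms:
342.0 x − 108.2 y = -16392.15
37.4 x − 475.8 y = -15618.82
Solving the 2×2 system: x ≈ -38.5, y ≈ 29.8 km.
Check against SEIS-06 (with the unrounded x, y): √((x + 132.7)²+(y − 128.3)²) = 136.29 ≈ 136.29 km. ✓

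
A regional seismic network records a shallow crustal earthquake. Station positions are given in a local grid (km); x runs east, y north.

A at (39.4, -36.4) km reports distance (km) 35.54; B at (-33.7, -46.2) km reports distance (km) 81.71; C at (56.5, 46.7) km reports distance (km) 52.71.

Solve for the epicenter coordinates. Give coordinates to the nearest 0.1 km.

34.5 km east, -1.2 km north

Circle about each station: (x − 39.4)² + (y + 36.4)² = 35.54²; (x + 33.7)² + (y + 46.2)² = 81.71²; (x − 56.5)² + (y − 46.7)² = 52.71².
Subtracting pairs of circle equations eliminates x²+y² and gives linear equations (the radical axes):
-146.2 x − 19.6 y = -5020.62
34.2 x + 166.2 y = 980.57
Solving the 2×2 system: x ≈ 34.5, y ≈ -1.2 km.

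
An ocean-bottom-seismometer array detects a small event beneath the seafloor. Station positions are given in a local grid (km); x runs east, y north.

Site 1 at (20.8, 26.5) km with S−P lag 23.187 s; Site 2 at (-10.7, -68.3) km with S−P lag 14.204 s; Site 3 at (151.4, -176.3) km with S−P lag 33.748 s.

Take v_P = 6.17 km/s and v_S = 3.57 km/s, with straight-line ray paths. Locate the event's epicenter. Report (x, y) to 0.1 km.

Distance from S−P lag: d = Δt · v_P v_S / (v_P − v_S) = Δt · (6.17·3.57)/(6.17−3.57) ≈ 8.4719·Δt.
So d_Site 1 = 196.44, d_Site 2 = 120.33, d_Site 3 = 285.91 km.
Circle about each station: (x − 20.8)² + (y − 26.5)² = 196.44²; (x + 10.7)² + (y + 68.3)² = 120.33²; (x − 151.4)² + (y + 176.3)² = 285.91².
Subtracting pairs of circle equations eliminates x²+y² and gives linear equations (the radical axes):
-63.0 x − 189.6 y = 27753.85
261.2 x − 405.6 y = 9712.91
Solving the 2×2 system: x ≈ -125.4, y ≈ -104.7 km.

(-125.4, -104.7)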